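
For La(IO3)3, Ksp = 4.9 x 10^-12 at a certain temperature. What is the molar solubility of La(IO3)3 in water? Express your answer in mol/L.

La(IO3)3(s) <=> La^3+ + 3 IO3^-
Ksp = [La^3+][IO3^-]^3
For each mole of La(IO3)3 that dissolves: [La^3+] = s, [IO3^-] = 3s.
Substituting: Ksp = s(3s)^3 = 27s^4
s = (4.9 x 10^-12 / 27)^(1/4) = 6.5 x 10^-4 M

6.5e-4 M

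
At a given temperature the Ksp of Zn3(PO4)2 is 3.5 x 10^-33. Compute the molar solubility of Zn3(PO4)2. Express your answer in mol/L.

Zn3(PO4)2(s) ⇌ 3 Zn^2+(aq) + 2 PO4^3-(aq)
Ksp = [Zn^2+]^3[PO4^3-]^2
Let s = molar solubility. Then [Zn^2+] = 3s and [PO4^3-] = 2s.
Substituting: Ksp = (3s)^3(2s)^2 = 108s^5
s^5 = 3.5 x 10^-33 / 108, so s = 1.3 x 10^-7 M

1.3e-7 M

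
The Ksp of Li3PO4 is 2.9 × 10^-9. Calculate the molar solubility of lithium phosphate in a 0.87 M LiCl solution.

Li3PO4(s) ⇌ 3 Li^+ + PO4^3-
Ksp = [Li^+]^3[PO4^3-]
Let s be the molar solubility in this solution. [Li^+] = 0.87 + 3s ≈ 0.87, [PO4^3-] = s (since Li^+ from LiCl dominates).
Ksp ≈ (0.87)^3 × s
s = 4.4 x 10^-9 M
Check: 3s = 1.3 x 10^-8 ≪ 0.87, so the approximation is valid.

4.4 x 10^-9 M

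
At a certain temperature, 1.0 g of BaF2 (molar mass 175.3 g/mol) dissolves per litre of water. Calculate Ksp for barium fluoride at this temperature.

7.4 × 10^-7

Molar solubility s = (1.0 g/L) / (175.3 g/mol) = 5.70 × 10^-3 M.
BaF2(s) ⇌ Ba^2+(aq) + 2 F^-(aq)
With molar solubility s: [Ba^2+] = s, [F^-] = 2s.
Ksp = [Ba^2+][F^-]^2
Substituting: Ksp = s(2s)^2 = 4s^3
With s = 5.70 x 10^-3: Ksp = 7.4 × 10^-7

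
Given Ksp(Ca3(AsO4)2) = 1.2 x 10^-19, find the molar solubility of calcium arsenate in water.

Ca3(AsO4)2(s) <=> 3 Ca^2+(aq) + 2 AsO4^3-(aq)
Ksp = [Ca^2+]^3[AsO4^3-]^2
If s mol/L of Ca3(AsO4)2 dissolves, [Ca^2+] = 3s and [AsO4^3-] = 2s.
Ksp = (3s)^3(2s)^2 = 108s^5
s^5 = 1.2 x 10^-19 / 108, so s = 6.4 × 10^-5 M

s ≈ 6.4 × 10^-5 M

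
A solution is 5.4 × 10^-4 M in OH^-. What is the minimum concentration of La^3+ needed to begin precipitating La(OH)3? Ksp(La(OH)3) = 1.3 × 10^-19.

[La^3+] = 8.3 × 10^-10 M

La(OH)3(s) ⇌ La^3+ + 3 OH^-
Ksp = [La^3+][OH^-]^3
Precipitation begins when Q = Ksp. With [OH^-] = 5.4 × 10^-4 M:
1.3 × 10^-19 = (5.4 × 10^-4)^3 × [La^3+]
[La^3+] = (1.3 × 10^-19 / 1.57 × 10^-10) = 8.3 × 10^-10 M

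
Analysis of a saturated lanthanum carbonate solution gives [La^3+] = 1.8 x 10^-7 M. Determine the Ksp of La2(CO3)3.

La2(CO3)3(s) ⇌ 2 La^3+(aq) + 3 CO3^2-(aq)
Stoichiometry gives [CO3^2-] = (3/2)[La^3+] = 2.70 × 10^-7 M.
Ksp = [La^3+]^2[CO3^2-]^3
Ksp = (1.8 x 10^-7)^2 × (2.70 × 10^-7)^3 = 6.4 × 10^-34

Ksp = 6.4 × 10^-34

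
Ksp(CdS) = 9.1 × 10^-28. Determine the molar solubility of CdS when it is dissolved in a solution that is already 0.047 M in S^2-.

s = 1.9 × 10^-26 M

CdS(s) ⇌ Cd^2+ + S^2-
Ksp = [Cd^2+][S^2-]
Let s = moles of CdS that dissolve per litre. [Cd^2+] = s, [S^2-] = 0.047 + s ≈ 0.047 (Ksp is small, so little additional dissolves).
Ksp ≈ s × 0.047
s = 1.9 × 10^-26 M
Check: s = 1.9 × 10^-26 ≪ 0.047, so the approximation is valid.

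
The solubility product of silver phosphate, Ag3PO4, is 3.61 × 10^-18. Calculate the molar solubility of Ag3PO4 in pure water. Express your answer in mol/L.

1.91 x 10^-5 M

Ag3PO4(s) ⇌ 3 Ag^+(aq) + PO4^3-(aq)
Ksp = [Ag^+]^3[PO4^3-]
If s mol/L of Ag3PO4 dissolves, [Ag^+] = 3s and [PO4^3-] = s.
So Ksp = (3s)^3 × s = 27s^4
Solving, s = (3.61 × 10^-18/27)^(1/4) = 1.91 × 10^-5 M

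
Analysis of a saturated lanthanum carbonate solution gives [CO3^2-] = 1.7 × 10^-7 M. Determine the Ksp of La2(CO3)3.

La2(CO3)3(s) ⇌ 2 La^3+(aq) + 3 CO3^2-(aq)
Stoichiometry gives [La^3+] = (2/3)[CO3^2-] = 1.13 × 10^-7 M.
Ksp = [La^3+]^2[CO3^2-]^3
Ksp = (1.13 x 10^-7)^2 × (1.7 × 10^-7)^3 = 6.3 × 10^-35

6.3e-35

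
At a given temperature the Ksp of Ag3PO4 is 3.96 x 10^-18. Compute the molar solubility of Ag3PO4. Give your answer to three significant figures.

Ag3PO4(s) ⇌ 3 Ag^+(aq) + PO4^3-(aq)
Ksp = [Ag^+]^3[PO4^3-]
Let s = molar solubility. Then [Ag^+] = 3s and [PO4^3-] = s.
Ksp = (3s)^3s = 27s^4
Solving, s = (3.96 x 10^-18/27)^(1/4) = 1.96 × 10^-5 M

s ≈ 1.96 × 10^-5 M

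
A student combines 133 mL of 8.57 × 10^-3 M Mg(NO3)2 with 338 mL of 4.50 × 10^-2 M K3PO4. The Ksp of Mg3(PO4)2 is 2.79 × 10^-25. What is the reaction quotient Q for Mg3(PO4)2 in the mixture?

Q ≈ 1.48e-11

Total volume = 133 + 338 = 471 mL.
[Mg^2+] = 8.57 × 10^-3 × (133/471) = 2.420 × 10^-3 M
[PO4^3-] = 4.50 x 10^-2 × (338/471) = 3.229 × 10^-2 M
Mg3(PO4)2(s) ⇌ 3 Mg^2+(aq) + 2 PO4^3-(aq), so Q = [Mg^2+]^3[PO4^3-]^2
Q = (2.420 x 10^-3)^3(3.229 × 10^-2)^2 = 1.48 x 10^-11
Q > Ksp, so Mg3(PO4)2 will precipitate.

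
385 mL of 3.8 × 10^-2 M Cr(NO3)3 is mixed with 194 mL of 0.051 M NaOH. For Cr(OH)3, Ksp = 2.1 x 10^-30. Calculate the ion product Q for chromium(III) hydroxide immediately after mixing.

Q ≈ 1.3e-7

Total volume = 385 + 194 = 579 mL.
[Cr^3+] = 3.8 × 10^-2 × (385/579) = 2.53 × 10^-2 M
[OH^-] = 5.1 x 10^-2 × (194/579) = 1.71 × 10^-2 M
Cr(OH)3(s) ⇌ Cr^3+ + 3 OH^-, so Q = [Cr^3+][OH^-]^3
Q = (2.53 x 10^-2)(1.71 x 10^-2)^3 = 1.3 × 10^-7
Q > Ksp, so Cr(OH)3 will precipitate.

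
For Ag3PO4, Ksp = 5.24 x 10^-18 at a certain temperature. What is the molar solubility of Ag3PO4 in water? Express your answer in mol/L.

Ag3PO4(s) ⇌ 3 Ag^+(aq) + PO4^3-(aq)
Ksp = [Ag^+]^3[PO4^3-]
For each mole of Ag3PO4 that dissolves: [Ag^+] = 3s, [PO4^3-] = s.
Substituting: Ksp = (3s)^3s = 27s^4
s = (5.24 x 10^-18 / 27)^(1/4) = 2.10 × 10^-5 M

s = 2.10 × 10^-5 M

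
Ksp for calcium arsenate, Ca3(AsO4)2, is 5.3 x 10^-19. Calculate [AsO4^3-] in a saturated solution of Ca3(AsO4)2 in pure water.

Ca3(AsO4)2(s) ⇌ 3 Ca^2+(aq) + 2 AsO4^3-(aq)
Ksp = [Ca^2+]^3[AsO4^3-]^2
With molar solubility s: [Ca^2+] = 3s, [AsO4^3-] = 2s.
Substituting: Ksp = (3s)^3(2s)^2 = 108s^5
s = (5.3 x 10^-19 / 108)^(1/5) = 8.67 x 10^-5 M
[AsO4^3-] = 2s = 1.7 × 10^-4 M

[AsO4^3-] ≈ 1.7 × 10^-4 M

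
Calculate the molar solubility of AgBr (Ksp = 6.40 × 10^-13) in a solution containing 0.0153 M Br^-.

s ≈ 4.18 × 10^-11 M

AgBr(s) <=> Ag^+ + Br^-
Ksp = [Ag^+][Br^-]
Let s be the molar solubility in this solution. [Ag^+] = s, [Br^-] = 0.0153 + s ≈ 0.0153 (since the Br^- already present dominates).
Ksp ≈ s × 0.0153
s = 4.18 × 10^-11 M
Check: s = 4.2 × 10^-11 ≪ 0.0153, so the approximation is valid.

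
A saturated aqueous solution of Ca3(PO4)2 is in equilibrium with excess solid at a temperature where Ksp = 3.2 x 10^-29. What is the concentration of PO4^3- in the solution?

Ca3(PO4)2(s) ⇌ 3 Ca^2+(aq) + 2 PO4^3-(aq)
Ksp = [Ca^2+]^3[PO4^3-]^2
With molar solubility s: [Ca^2+] = 3s, [PO4^3-] = 2s.
Substituting: Ksp = (3s)^3(2s)^2 = 108s^5
s = (3.2 x 10^-29 / 108)^(1/5) = 7.84 x 10^-7 M
[PO4^3-] = 2s = 1.6 x 10^-6 M

[PO4^3-] = 1.6 × 10^-6 M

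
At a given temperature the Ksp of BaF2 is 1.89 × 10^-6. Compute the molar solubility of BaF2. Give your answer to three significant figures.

s = 7.79 × 10^-3 M

BaF2(s) ⇌ Ba^2+(aq) + 2 F^-(aq)
Ksp = [Ba^2+][F^-]^2
Let s = molar solubility. Then [Ba^2+] = s and [F^-] = 2s.
So Ksp = s × (2s)^2 = 4s^3
Solving, s = (1.89 × 10^-6/4)^(1/3) = 7.79 × 10^-3 M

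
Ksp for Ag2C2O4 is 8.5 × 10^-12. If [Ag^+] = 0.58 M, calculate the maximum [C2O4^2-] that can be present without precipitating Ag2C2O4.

[C2O4^2-] ≈ 2.5 × 10^-11 M

Ag2C2O4(s) ⇌ 2 Ag^+(aq) + C2O4^2-(aq)
Ksp = [Ag^+]^2[C2O4^2-]
Precipitation begins when Q = Ksp. With [Ag^+] = 0.58 M:
8.5 × 10^-12 = (0.58)^2 × [C2O4^2-]
[C2O4^2-] = (8.5 × 10^-12 / 3.36 × 10^-1) = 2.5 × 10^-11 M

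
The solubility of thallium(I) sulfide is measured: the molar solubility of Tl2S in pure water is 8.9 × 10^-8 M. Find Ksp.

Tl2S(s) <=> 2 Tl^+ + S^2-
For each mole of Tl2S that dissolves: [Tl^+] = 2s, [S^2-] = s.
Ksp = [Tl^+]^2[S^2-]
Ksp = (2s)^2s = 4s^3
With s = 8.9 × 10^-8: Ksp = 2.8 × 10^-21

Ksp ≈ 2.8e-21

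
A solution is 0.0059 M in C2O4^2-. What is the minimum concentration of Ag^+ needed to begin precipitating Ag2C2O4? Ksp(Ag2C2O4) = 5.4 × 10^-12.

3.0 × 10^-5 M

Ag2C2O4(s) ⇌ 2 Ag^+ + C2O4^2-
Ksp = [Ag^+]^2[C2O4^2-]
Precipitation begins when Q = Ksp. With [C2O4^2-] = 0.0059 M:
5.4 × 10^-12 = (0.0059) × [Ag^+]^2
[Ag^+] = (5.4 × 10^-12 / 5.9 × 10^-3)^(1/2) = 3.0 × 10^-5 M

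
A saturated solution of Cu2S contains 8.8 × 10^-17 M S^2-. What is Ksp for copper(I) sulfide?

Cu2S(s) ⇌ 2 Cu^+(aq) + S^2-(aq)
Stoichiometry gives [Cu^+] = (2/1)[S^2-] = 1.76 x 10^-16 M.
Ksp = [Cu^+]^2[S^2-]
Ksp = (1.76 x 10^-16)^2 × 8.8 x 10^-17 = 2.7 × 10^-48

Ksp ≈ 2.7 × 10^-48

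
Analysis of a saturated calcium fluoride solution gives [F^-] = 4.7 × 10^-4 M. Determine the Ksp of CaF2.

CaF2(s) ⇌ Ca^2+ + 2 F^-
Stoichiometry gives [Ca^2+] = (1/2)[F^-] = 2.35 × 10^-4 M.
Ksp = [Ca^2+][F^-]^2
Ksp = 2.35 × 10^-4 × (4.7 × 10^-4)^2 = 5.2 × 10^-11

Ksp ≈ 5.2 × 10^-11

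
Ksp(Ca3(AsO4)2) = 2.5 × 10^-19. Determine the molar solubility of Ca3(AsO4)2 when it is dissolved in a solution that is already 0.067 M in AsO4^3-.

Ca3(AsO4)2(s) ⇌ 3 Ca^2+(aq) + 2 AsO4^3-(aq)
Ksp = [Ca^2+]^3[AsO4^3-]^2
If s mol/L dissolves here, [Ca^2+] = 3s, [AsO4^3-] = 0.067 + 2s ≈ 0.067 (Ksp is small, so little additional dissolves).
Ksp ≈ (3s)^3 × (0.067)^2
s = 1.3 × 10^-6 M
Check: 2s = 2.5 × 10^-6 ≪ 0.067, so the approximation is valid.

s ≈ 1.3 x 10^-6 M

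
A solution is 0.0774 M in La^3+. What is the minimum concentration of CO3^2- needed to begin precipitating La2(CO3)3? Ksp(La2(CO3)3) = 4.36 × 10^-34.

[CO3^2-] = 4.18e-11 M

La2(CO3)3(s) ⇌ 2 La^3+(aq) + 3 CO3^2-(aq)
Ksp = [La^3+]^2[CO3^2-]^3
Precipitation begins when Q = Ksp. With [La^3+] = 0.0774 M:
4.36 × 10^-34 = (0.0774)^2 × [CO3^2-]^3
[CO3^2-] = (4.36 × 10^-34 / 5.991 × 10^-3)^(1/3) = 4.18 x 10^-11 M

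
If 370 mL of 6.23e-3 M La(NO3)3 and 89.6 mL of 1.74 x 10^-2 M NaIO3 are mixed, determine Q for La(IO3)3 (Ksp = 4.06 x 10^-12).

1.96 × 10^-10

Total volume = 370 + 89.6 = 459.6 mL.
[La^3+] = 6.23 × 10^-3 × (370/459.6) = 5.015 × 10^-3 M
[IO3^-] = 1.74 × 10^-2 × (89.6/459.6) = 3.392 × 10^-3 M
La(IO3)3(s) ⇌ La^3+(aq) + 3 IO3^-(aq), so Q = [La^3+][IO3^-]^3
Q = (5.015 × 10^-3)(3.392 × 10^-3)^3 = 1.96 x 10^-10
Q > Ksp, so La(IO3)3 will precipitate.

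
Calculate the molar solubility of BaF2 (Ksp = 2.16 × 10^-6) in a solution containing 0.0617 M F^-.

BaF2(s) ⇌ Ba^2+(aq) + 2 F^-(aq)
Ksp = [Ba^2+][F^-]^2
Let s = moles of BaF2 that dissolve per litre. [Ba^2+] = s, [F^-] = 0.0617 + 2s ≈ 0.0617 (Ksp is small, so little additional dissolves).
Ksp ≈ s × (0.0617)^2
s = 5.67 × 10^-4 M
Check: 2s = 1.1 × 10^-3 ≪ 0.0617, so the approximation is valid.

s ≈ 5.67 × 10^-4 M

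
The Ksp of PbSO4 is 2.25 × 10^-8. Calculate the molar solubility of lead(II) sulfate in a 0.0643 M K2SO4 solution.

PbSO4(s) ⇌ Pb^2+(aq) + SO4^2-(aq)
Ksp = [Pb^2+][SO4^2-]
Let s = moles of PbSO4 that dissolve per litre. [Pb^2+] = s, [SO4^2-] = 0.0643 + s ≈ 0.0643 (since SO4^2- from K2SO4 dominates).
Ksp ≈ s × 0.0643
s = 3.50 × 10^-7 M
Check: s = 3.5 x 10^-7 ≪ 0.0643, so the approximation is valid.

3.50 x 10^-7 M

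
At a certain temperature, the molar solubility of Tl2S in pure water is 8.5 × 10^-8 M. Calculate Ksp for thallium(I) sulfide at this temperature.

Tl2S(s) <=> 2 Tl^+(aq) + S^2-(aq)
If s mol/L of Tl2S dissolves, [Tl^+] = 2s and [S^2-] = s.
Ksp = [Tl^+]^2[S^2-]
Ksp = (2s)^2s = 4s^3
Ksp = 4 × (8.5 x 10^-8)^3 = 2.5 × 10^-21

Ksp ≈ 2.5 x 10^-21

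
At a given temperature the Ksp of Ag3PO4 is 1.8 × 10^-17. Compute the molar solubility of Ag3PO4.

Ag3PO4(s) ⇌ 3 Ag^+ + PO4^3-
Ksp = [Ag^+]^3[PO4^3-]
For each mole of Ag3PO4 that dissolves: [Ag^+] = 3s, [PO4^3-] = s.
Substituting: Ksp = (3s)^3s = 27s^4
s^4 = 1.8 × 10^-17 / 27, so s = 2.9 x 10^-5 M

s = 2.9e-5 M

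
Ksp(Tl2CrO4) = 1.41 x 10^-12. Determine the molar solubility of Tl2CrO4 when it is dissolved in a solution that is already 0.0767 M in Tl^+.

2.40 × 10^-10 M

Tl2CrO4(s) ⇌ 2 Tl^+ + CrO4^2-
Ksp = [Tl^+]^2[CrO4^2-]
Let s be the molar solubility in this solution. [Tl^+] = 0.0767 + 2s ≈ 0.0767, [CrO4^2-] = s (Ksp is small, so little additional dissolves).
Ksp ≈ (0.0767)^2 × s
s = 2.40 x 10^-10 M
Check: 2s = 4.8 × 10^-10 ≪ 0.0767, so the approximation is valid.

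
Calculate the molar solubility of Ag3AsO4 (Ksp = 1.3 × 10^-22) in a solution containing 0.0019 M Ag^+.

Ag3AsO4(s) <=> 3 Ag^+(aq) + AsO4^3-(aq)
Ksp = [Ag^+]^3[AsO4^3-]
If s mol/L dissolves here, [Ag^+] = 0.0019 + 3s ≈ 0.0019, [AsO4^3-] = s (Ksp is small, so little additional dissolves).
Ksp ≈ (0.0019)^3 × s
s = 1.9 × 10^-14 M
Check: 3s = 5.7 × 10^-14 ≪ 0.0019, so the approximation is valid.

1.9e-14 M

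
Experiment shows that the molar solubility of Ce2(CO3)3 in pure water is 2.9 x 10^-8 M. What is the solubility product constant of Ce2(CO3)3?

Ce2(CO3)3(s) ⇌ 2 Ce^3+ + 3 CO3^2-
For each mole of Ce2(CO3)3 that dissolves: [Ce^3+] = 2s, [CO3^2-] = 3s.
Ksp = [Ce^3+]^2[CO3^2-]^3
Ksp = (2s)^2(3s)^3 = 108s^5
With s = 2.9 × 10^-8: Ksp = 2.2 × 10^-36

2.2e-36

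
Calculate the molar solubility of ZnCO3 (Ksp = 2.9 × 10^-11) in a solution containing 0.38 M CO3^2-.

s ≈ 7.6e-11 M

ZnCO3(s) ⇌ Zn^2+(aq) + CO3^2-(aq)
Ksp = [Zn^2+][CO3^2-]
Let s = moles of ZnCO3 that dissolve per litre. [Zn^2+] = s, [CO3^2-] = 0.38 + s ≈ 0.38 (Ksp is small, so little additional dissolves).
Ksp ≈ s × 0.38
s = 7.6 × 10^-11 M
Check: s = 7.6 × 10^-11 ≪ 0.38, so the approximation is valid.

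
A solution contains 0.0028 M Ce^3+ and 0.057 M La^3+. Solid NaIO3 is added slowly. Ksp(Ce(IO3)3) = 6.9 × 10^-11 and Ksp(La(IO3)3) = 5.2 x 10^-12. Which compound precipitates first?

Precipitation of each salt starts when its ion product equals its Ksp.
For Ce(IO3)3: 6.9 × 10^-11 = 0.0028 × [IO3^-]^3  ⇒  [IO3^-] = 2.9 × 10^-3 M.
For La(IO3)3: 5.2 x 10^-12 = 0.057 × [IO3^-]^3  ⇒  [IO3^-] = 4.5 × 10^-4 M.
The salt with the lower threshold [IO3^-] precipitates first: La(IO3)3.

La(IO3)3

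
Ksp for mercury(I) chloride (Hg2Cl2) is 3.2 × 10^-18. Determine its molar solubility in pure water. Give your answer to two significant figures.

Hg2Cl2(s) ⇌ Hg2^2+(aq) + 2 Cl^-(aq)
Ksp = [Hg2^2+][Cl^-]^2
For each mole of Hg2Cl2 that dissolves: [Hg2^2+] = s, [Cl^-] = 2s.
So Ksp = s × (2s)^2 = 4s^3
s^3 = 3.2 × 10^-18 / 4, so s = 9.3 × 10^-7 M

s = 9.3 × 10^-7 M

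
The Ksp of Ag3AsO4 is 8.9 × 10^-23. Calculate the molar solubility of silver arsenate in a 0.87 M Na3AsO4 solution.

Ag3AsO4(s) ⇌ 3 Ag^+(aq) + AsO4^3-(aq)
Ksp = [Ag^+]^3[AsO4^3-]
Let s be the molar solubility in this solution. [Ag^+] = 3s, [AsO4^3-] = 0.87 + s ≈ 0.87 (since AsO4^3- from Na3AsO4 dominates).
Ksp ≈ (3s)^3 × 0.87
s = 1.6 × 10^-8 M
Check: s = 1.6 x 10^-8 ≪ 0.87, so the approximation is valid.

s = 1.6 × 10^-8 M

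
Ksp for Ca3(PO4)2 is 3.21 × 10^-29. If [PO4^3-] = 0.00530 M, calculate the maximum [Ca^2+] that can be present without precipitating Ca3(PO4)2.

Ca3(PO4)2(s) ⇌ 3 Ca^2+(aq) + 2 PO4^3-(aq)
Ksp = [Ca^2+]^3[PO4^3-]^2
Precipitation begins when Q = Ksp. With [PO4^3-] = 0.00530 M:
3.21 × 10^-29 = (0.00530)^2 × [Ca^2+]^3
[Ca^2+] = (3.21 × 10^-29 / 2.809 × 10^-5)^(1/3) = 1.05 × 10^-8 M

1.05e-8 M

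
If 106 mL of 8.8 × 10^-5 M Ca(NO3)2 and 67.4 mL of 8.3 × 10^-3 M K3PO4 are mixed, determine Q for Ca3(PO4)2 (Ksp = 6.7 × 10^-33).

Q = 1.6 × 10^-18

Total volume = 106 + 67.4 = 173.4 mL.
[Ca^2+] = 8.8 × 10^-5 × (106/173.4) = 5.38 x 10^-5 M
[PO4^3-] = 8.3 x 10^-3 × (67.4/173.4) = 3.23 × 10^-3 M
Ca3(PO4)2(s) ⇌ 3 Ca^2+ + 2 PO4^3-, so Q = [Ca^2+]^3[PO4^3-]^2
Q = (5.38 × 10^-5)^3(3.23 x 10^-3)^2 = 1.6 x 10^-18
Q > Ksp, so Ca3(PO4)2 will precipitate.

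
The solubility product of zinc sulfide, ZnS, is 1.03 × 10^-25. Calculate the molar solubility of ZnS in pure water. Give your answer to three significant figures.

ZnS(s) ⇌ Zn^2+(aq) + S^2-(aq)
Ksp = [Zn^2+][S^2-]
Let s = molar solubility. Then [Zn^2+] = s and [S^2-] = s.
Ksp = s^2
s = √(1.03 × 10^-25) = 3.21 x 10^-13 M

s ≈ 3.21 x 10^-13 M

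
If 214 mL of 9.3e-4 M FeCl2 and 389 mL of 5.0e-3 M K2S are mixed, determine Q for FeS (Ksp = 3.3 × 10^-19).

Total volume = 214 + 389 = 603 mL.
[Fe^2+] = 9.3 × 10^-4 × (214/603) = 3.30 × 10^-4 M
[S^2-] = 5.0 x 10^-3 × (389/603) = 3.23 x 10^-3 M
FeS(s) <=> Fe^2+(aq) + S^2-(aq), so Q = [Fe^2+][S^2-]
Q = (3.30 x 10^-4)(3.23 × 10^-3) = 1.1 x 10^-6
Q > Ksp, so FeS will precipitate.

Q = 1.1 x 10^-6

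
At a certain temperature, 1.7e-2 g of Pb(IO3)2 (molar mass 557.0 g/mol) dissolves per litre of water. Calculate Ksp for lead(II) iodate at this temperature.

Ksp ≈ 1.1 × 10^-13

Molar solubility s = (1.7 × 10^-2 g/L) / (557.0 g/mol) = 3.05 x 10^-5 M.
Pb(IO3)2(s) ⇌ Pb^2+ + 2 IO3^-
For each mole of Pb(IO3)2 that dissolves: [Pb^2+] = s, [IO3^-] = 2s.
Ksp = [Pb^2+][IO3^-]^2
So Ksp = s × (2s)^2 = 4s^3
With s = 3.05 × 10^-5: Ksp = 1.1 x 10^-13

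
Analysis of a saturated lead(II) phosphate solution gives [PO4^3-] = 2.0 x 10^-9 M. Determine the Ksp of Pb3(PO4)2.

Ksp ≈ 1.1 × 10^-43

Pb3(PO4)2(s) ⇌ 3 Pb^2+(aq) + 2 PO4^3-(aq)
Stoichiometry gives [Pb^2+] = (3/2)[PO4^3-] = 3.00 x 10^-9 M.
Ksp = [Pb^2+]^3[PO4^3-]^2
Ksp = (3.00 x 10^-9)^3 × (2.0 × 10^-9)^2 = 1.1 × 10^-43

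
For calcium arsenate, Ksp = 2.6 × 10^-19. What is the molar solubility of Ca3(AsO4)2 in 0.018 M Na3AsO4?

s ≈ 3.1e-6 M

Ca3(AsO4)2(s) ⇌ 3 Ca^2+(aq) + 2 AsO4^3-(aq)
Ksp = [Ca^2+]^3[AsO4^3-]^2
Let s be the molar solubility in this solution. [Ca^2+] = 3s, [AsO4^3-] = 0.018 + 2s ≈ 0.018 (common-ion effect: AsO4^3- is already 0.018 M).
Ksp ≈ (3s)^3 × (0.018)^2
s = 3.1 x 10^-6 M
Check: 2s = 6.2 x 10^-6 ≪ 0.018, so the approximation is valid.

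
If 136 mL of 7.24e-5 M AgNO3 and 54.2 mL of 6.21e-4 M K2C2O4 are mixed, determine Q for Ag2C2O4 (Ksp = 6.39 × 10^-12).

Total volume = 136 + 54.2 = 190.2 mL.
[Ag^+] = 7.24 × 10^-5 × (136/190.2) = 5.177 × 10^-5 M
[C2O4^2-] = 6.21 × 10^-4 × (54.2/190.2) = 1.770 × 10^-4 M
Ag2C2O4(s) ⇌ 2 Ag^+ + C2O4^2-, so Q = [Ag^+]^2[C2O4^2-]
Q = (5.177 x 10^-5)^2(1.770 × 10^-4) = 4.74 × 10^-13
Q < Ksp, so no precipitate of Ag2C2O4 forms.

Q ≈ 4.74e-13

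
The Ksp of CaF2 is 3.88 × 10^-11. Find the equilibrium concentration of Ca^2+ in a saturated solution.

CaF2(s) ⇌ Ca^2+(aq) + 2 F^-(aq)
Ksp = [Ca^2+][F^-]^2
With molar solubility s: [Ca^2+] = s, [F^-] = 2s.
So Ksp = s × (2s)^2 = 4s^3
Solving, s = (3.88 × 10^-11/4)^(1/3) = 2.133 × 10^-4 M
[Ca^2+] = s = 2.13 x 10^-4 M

2.13e-4 M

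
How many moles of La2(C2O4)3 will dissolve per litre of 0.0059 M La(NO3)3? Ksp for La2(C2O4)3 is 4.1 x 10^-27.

s = 1.6 × 10^-8 M

La2(C2O4)3(s) ⇌ 2 La^3+ + 3 C2O4^2-
Ksp = [La^3+]^2[C2O4^2-]^3
Let s be the molar solubility in this solution. [La^3+] = 0.0059 + 2s ≈ 0.0059, [C2O4^2-] = 3s (common-ion effect: La^3+ is already 0.0059 M).
Ksp ≈ (0.0059)^2 × (3s)^3
s = 1.6 × 10^-8 M
Check: 2s = 3.3 x 10^-8 ≪ 0.0059, so the approximation is valid.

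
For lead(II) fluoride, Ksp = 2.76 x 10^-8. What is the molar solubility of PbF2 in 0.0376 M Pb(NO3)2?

PbF2(s) ⇌ Pb^2+ + 2 F^-
Ksp = [Pb^2+][F^-]^2
If s mol/L dissolves here, [Pb^2+] = 0.0376 + s ≈ 0.0376, [F^-] = 2s (Ksp is small, so little additional dissolves).
Ksp ≈ 0.0376 × (2s)^2
s = 4.28 x 10^-4 M
Check: s = 4.3 × 10^-4 ≪ 0.0376, so the approximation is valid.

4.28 × 10^-4 M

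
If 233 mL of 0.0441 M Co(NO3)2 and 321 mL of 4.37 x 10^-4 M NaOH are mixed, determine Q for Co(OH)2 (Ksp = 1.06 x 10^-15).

Q ≈ 1.19 × 10^-9

Total volume = 233 + 321 = 554 mL.
[Co^2+] = 4.41 x 10^-2 × (233/554) = 1.855 x 10^-2 M
[OH^-] = 4.37 × 10^-4 × (321/554) = 2.532 x 10^-4 M
Co(OH)2(s) <=> Co^2+(aq) + 2 OH^-(aq), so Q = [Co^2+][OH^-]^2
Q = (1.855 × 10^-2)(2.532 × 10^-4)^2 = 1.19 x 10^-9
Q > Ksp, so Co(OH)2 will precipitate.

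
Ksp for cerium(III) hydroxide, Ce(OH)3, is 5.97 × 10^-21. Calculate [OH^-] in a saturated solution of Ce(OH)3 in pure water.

1.16e-5 M

Ce(OH)3(s) <=> Ce^3+(aq) + 3 OH^-(aq)
Ksp = [Ce^3+][OH^-]^3
Let s = molar solubility. Then [Ce^3+] = s and [OH^-] = 3s.
So Ksp = s × (3s)^3 = 27s^4
Solving, s = (5.97 × 10^-21/27)^(1/4) = 3.856 × 10^-6 M
[OH^-] = 3s = 1.16 x 10^-5 M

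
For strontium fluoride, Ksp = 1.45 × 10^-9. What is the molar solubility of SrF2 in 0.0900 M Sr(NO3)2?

SrF2(s) <=> Sr^2+(aq) + 2 F^-(aq)
Ksp = [Sr^2+][F^-]^2
Let s = moles of SrF2 that dissolve per litre. [Sr^2+] = 0.0900 + s ≈ 0.0900, [F^-] = 2s (Ksp is small, so little additional dissolves).
Ksp ≈ 0.0900 × (2s)^2
s = 6.35 × 10^-5 M
Check: s = 6.3 x 10^-5 ≪ 0.0900, so the approximation is valid.

6.35 × 10^-5 M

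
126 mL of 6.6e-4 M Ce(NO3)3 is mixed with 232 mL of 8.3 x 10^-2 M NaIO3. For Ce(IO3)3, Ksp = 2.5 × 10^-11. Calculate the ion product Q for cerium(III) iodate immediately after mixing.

Q ≈ 3.6 × 10^-8

Total volume = 126 + 232 = 358 mL.
[Ce^3+] = 6.6 x 10^-4 × (126/358) = 2.32 x 10^-4 M
[IO3^-] = 8.3 × 10^-2 × (232/358) = 5.38 × 10^-2 M
Ce(IO3)3(s) <=> Ce^3+(aq) + 3 IO3^-(aq), so Q = [Ce^3+][IO3^-]^3
Q = (2.32 x 10^-4)(5.38 × 10^-2)^3 = 3.6 × 10^-8
Q > Ksp, so Ce(IO3)3 will precipitate.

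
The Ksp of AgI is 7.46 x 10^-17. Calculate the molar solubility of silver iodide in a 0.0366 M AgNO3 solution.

2.04 x 10^-15 M

AgI(s) ⇌ Ag^+ + I^-
Ksp = [Ag^+][I^-]
Let s be the molar solubility in this solution. [Ag^+] = 0.0366 + s ≈ 0.0366, [I^-] = s (since Ag^+ from AgNO3 dominates).
Ksp ≈ 0.0366 × s
s = 2.04 x 10^-15 M
Check: s = 2.0 x 10^-15 ≪ 0.0366, so the approximation is valid.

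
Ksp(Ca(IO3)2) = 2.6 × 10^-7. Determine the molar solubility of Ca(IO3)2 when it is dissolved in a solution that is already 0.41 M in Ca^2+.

Ca(IO3)2(s) ⇌ Ca^2+(aq) + 2 IO3^-(aq)
Ksp = [Ca^2+][IO3^-]^2
Let s be the molar solubility in this solution. [Ca^2+] = 0.41 + s ≈ 0.41, [IO3^-] = 2s (Ksp is small, so little additional dissolves).
Ksp ≈ 0.41 × (2s)^2
s = 4.0 x 10^-4 M
Check: s = 4.0 x 10^-4 ≪ 0.41, so the approximation is valid.

s ≈ 4.0e-4 M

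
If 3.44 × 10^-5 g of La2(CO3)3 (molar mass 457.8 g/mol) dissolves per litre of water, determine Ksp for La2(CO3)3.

Molar solubility s = (3.44 x 10^-5 g/L) / (457.8 g/mol) = 7.514 x 10^-8 M.
La2(CO3)3(s) ⇌ 2 La^3+ + 3 CO3^2-
With molar solubility s: [La^3+] = 2s, [CO3^2-] = 3s.
Ksp = [La^3+]^2[CO3^2-]^3
Ksp = (2s)^2(3s)^3 = 108s^5
With s = 7.514 × 10^-8: Ksp = 2.59 × 10^-34

Ksp ≈ 2.59 x 10^-34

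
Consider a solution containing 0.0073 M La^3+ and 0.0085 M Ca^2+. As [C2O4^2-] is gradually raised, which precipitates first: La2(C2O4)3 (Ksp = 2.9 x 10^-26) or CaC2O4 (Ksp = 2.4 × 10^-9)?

Each salt begins to precipitate when Q = Ksp, i.e. when [C2O4^2-] reaches its threshold.
For La2(C2O4)3: 2.9 x 10^-26 = (0.0073)^2 × [C2O4^2-]^3  ⇒  [C2O4^2-] = 8.2 × 10^-8 M.
For CaC2O4: 2.4 × 10^-9 = 0.0085 × [C2O4^2-]  ⇒  [C2O4^2-] = 2.8 × 10^-7 M.
The salt with the lower threshold [C2O4^2-] precipitates first: La2(C2O4)3.

La2(C2O4)3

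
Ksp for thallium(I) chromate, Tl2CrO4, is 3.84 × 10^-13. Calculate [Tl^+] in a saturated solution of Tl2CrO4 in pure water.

Tl2CrO4(s) ⇌ 2 Tl^+(aq) + CrO4^2-(aq)
Ksp = [Tl^+]^2[CrO4^2-]
With molar solubility s: [Tl^+] = 2s, [CrO4^2-] = s.
Ksp = (2s)^2s = 4s^3
s = (3.84 × 10^-13 / 4)^(1/3) = 4.579 x 10^-5 M
[Tl^+] = 2s = 9.16 × 10^-5 M

[Tl^+] ≈ 9.16 × 10^-5 M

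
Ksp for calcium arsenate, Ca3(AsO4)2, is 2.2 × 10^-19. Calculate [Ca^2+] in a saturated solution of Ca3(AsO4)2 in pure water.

Ca3(AsO4)2(s) ⇌ 3 Ca^2+ + 2 AsO4^3-
Ksp = [Ca^2+]^3[AsO4^3-]^2
For each mole of Ca3(AsO4)2 that dissolves: [Ca^2+] = 3s, [AsO4^3-] = 2s.
So Ksp = (3s)^3 × (2s)^2 = 108s^5
Solving, s = (2.2 × 10^-19/108)^(1/5) = 7.27 × 10^-5 M
[Ca^2+] = 3s = 2.2 × 10^-4 M

[Ca^2+] ≈ 2.2e-4 M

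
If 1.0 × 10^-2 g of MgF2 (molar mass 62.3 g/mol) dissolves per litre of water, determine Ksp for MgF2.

Molar solubility s = (1.0 × 10^-2 g/L) / (62.3 g/mol) = 1.61 × 10^-4 M.
MgF2(s) ⇌ Mg^2+ + 2 F^-
Let s = molar solubility. Then [Mg^2+] = s and [F^-] = 2s.
Ksp = [Mg^2+][F^-]^2
Substituting: Ksp = s(2s)^2 = 4s^3
Ksp = 4 × (1.61 × 10^-4)^3 = 1.7 × 10^-11

Ksp ≈ 1.7 × 10^-11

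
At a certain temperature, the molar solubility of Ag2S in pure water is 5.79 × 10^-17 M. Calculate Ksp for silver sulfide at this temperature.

7.76 x 10^-49

Ag2S(s) ⇌ 2 Ag^+(aq) + S^2-(aq)
For each mole of Ag2S that dissolves: [Ag^+] = 2s, [S^2-] = s.
Ksp = [Ag^+]^2[S^2-]
Ksp = (2s)^2s = 4s^3
With s = 5.79 × 10^-17: Ksp = 7.76 × 10^-49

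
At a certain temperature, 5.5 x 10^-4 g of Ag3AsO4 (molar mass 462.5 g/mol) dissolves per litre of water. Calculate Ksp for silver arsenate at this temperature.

Molar solubility s = (5.5 x 10^-4 g/L) / (462.5 g/mol) = 1.19 x 10^-6 M.
Ag3AsO4(s) ⇌ 3 Ag^+(aq) + AsO4^3-(aq)
If s mol/L of Ag3AsO4 dissolves, [Ag^+] = 3s and [AsO4^3-] = s.
Ksp = [Ag^+]^3[AsO4^3-]
Substituting: Ksp = (3s)^3s = 27s^4
With s = 1.19 × 10^-6: Ksp = 5.4 × 10^-23

Ksp ≈ 5.4e-23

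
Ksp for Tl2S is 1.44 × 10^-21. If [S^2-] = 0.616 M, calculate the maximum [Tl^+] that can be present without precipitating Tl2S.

4.83e-11 M

Tl2S(s) ⇌ 2 Tl^+(aq) + S^2-(aq)
Ksp = [Tl^+]^2[S^2-]
Precipitation begins when Q = Ksp. With [S^2-] = 0.616 M:
1.44 × 10^-21 = (0.616) × [Tl^+]^2
[Tl^+] = (1.44 × 10^-21 / 6.16 × 10^-1)^(1/2) = 4.83 × 10^-11 M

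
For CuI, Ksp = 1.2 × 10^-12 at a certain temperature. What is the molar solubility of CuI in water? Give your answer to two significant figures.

CuI(s) ⇌ Cu^+(aq) + I^-(aq)
Ksp = [Cu^+][I^-]
Let s = molar solubility. Then [Cu^+] = s and [I^-] = s.
Ksp = (s)(s) = s^2
s = (1.2 × 10^-12)^(1/2) = 1.1 × 10^-6 M

s = 1.1e-6 M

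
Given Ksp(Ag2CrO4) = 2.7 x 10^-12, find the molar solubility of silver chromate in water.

Ag2CrO4(s) <=> 2 Ag^+(aq) + CrO4^2-(aq)
Ksp = [Ag^+]^2[CrO4^2-]
For each mole of Ag2CrO4 that dissolves: [Ag^+] = 2s, [CrO4^2-] = s.
Ksp = (2s)^2s = 4s^3
s = (2.7 x 10^-12 / 4)^(1/3) = 8.8 x 10^-5 M

8.8e-5 M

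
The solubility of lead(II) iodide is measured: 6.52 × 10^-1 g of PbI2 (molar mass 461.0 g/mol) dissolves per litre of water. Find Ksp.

Molar solubility s = (6.52 x 10^-1 g/L) / (461.0 g/mol) = 1.414 x 10^-3 M.
PbI2(s) ⇌ Pb^2+ + 2 I^-
For each mole of PbI2 that dissolves: [Pb^2+] = s, [I^-] = 2s.
Ksp = [Pb^2+][I^-]^2
Substituting: Ksp = s(2s)^2 = 4s^3
With s = 1.414 × 10^-3: Ksp = 1.13 × 10^-8

Ksp = 1.13e-8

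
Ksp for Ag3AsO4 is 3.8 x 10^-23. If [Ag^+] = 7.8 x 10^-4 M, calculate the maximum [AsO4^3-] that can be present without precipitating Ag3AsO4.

Ag3AsO4(s) ⇌ 3 Ag^+ + AsO4^3-
Ksp = [Ag^+]^3[AsO4^3-]
Precipitation begins when Q = Ksp. With [Ag^+] = 7.8 x 10^-4 M:
3.8 x 10^-23 = (7.8 x 10^-4)^3 × [AsO4^3-]
[AsO4^3-] = (3.8 x 10^-23 / 4.75 × 10^-10) = 8.0 x 10^-14 M

[AsO4^3-] ≈ 8.0e-14 M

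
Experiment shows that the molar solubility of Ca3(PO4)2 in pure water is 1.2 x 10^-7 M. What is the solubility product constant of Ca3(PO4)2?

Ca3(PO4)2(s) ⇌ 3 Ca^2+(aq) + 2 PO4^3-(aq)
If s mol/L of Ca3(PO4)2 dissolves, [Ca^2+] = 3s and [PO4^3-] = 2s.
Ksp = [Ca^2+]^3[PO4^3-]^2
So Ksp = (3s)^3 × (2s)^2 = 108s^5
With s = 1.2 x 10^-7: Ksp = 2.7 x 10^-33

2.7 × 10^-33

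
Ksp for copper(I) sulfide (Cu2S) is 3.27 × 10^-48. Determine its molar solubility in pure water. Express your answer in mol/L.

Cu2S(s) ⇌ 2 Cu^+(aq) + S^2-(aq)
Ksp = [Cu^+]^2[S^2-]
If s mol/L of Cu2S dissolves, [Cu^+] = 2s and [S^2-] = s.
Substituting: Ksp = (2s)^2s = 4s^3
s^3 = 3.27 × 10^-48 / 4, so s = 9.35 × 10^-17 M

s = 9.35 x 10^-17 M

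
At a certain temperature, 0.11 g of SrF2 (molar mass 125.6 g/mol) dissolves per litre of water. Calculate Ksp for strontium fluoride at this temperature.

Molar solubility s = (1.1 × 10^-1 g/L) / (125.6 g/mol) = 8.76 × 10^-4 M.
SrF2(s) <=> Sr^2+(aq) + 2 F^-(aq)
If s mol/L of SrF2 dissolves, [Sr^2+] = s and [F^-] = 2s.
Ksp = [Sr^2+][F^-]^2
Ksp = s(2s)^2 = 4s^3
With s = 8.76 × 10^-4: Ksp = 2.7 × 10^-9

Ksp = 2.7e-9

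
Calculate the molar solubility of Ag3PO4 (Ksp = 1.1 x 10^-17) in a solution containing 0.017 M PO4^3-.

s ≈ 2.9e-6 M

Ag3PO4(s) <=> 3 Ag^+ + PO4^3-
Ksp = [Ag^+]^3[PO4^3-]
If s mol/L dissolves here, [Ag^+] = 3s, [PO4^3-] = 0.017 + s ≈ 0.017 (since the PO4^3- already present dominates).
Ksp ≈ (3s)^3 × 0.017
s = 2.9 × 10^-6 M
Check: s = 2.9 x 10^-6 ≪ 0.017, so the approximation is valid.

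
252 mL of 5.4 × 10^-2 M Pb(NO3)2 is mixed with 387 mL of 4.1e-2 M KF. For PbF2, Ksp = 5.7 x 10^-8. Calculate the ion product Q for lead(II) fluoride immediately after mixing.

Total volume = 252 + 387 = 639 mL.
[Pb^2+] = 5.4 × 10^-2 × (252/639) = 2.13 × 10^-2 M
[F^-] = 4.1 × 10^-2 × (387/639) = 2.48 x 10^-2 M
PbF2(s) ⇌ Pb^2+ + 2 F^-, so Q = [Pb^2+][F^-]^2
Q = (2.13 × 10^-2)(2.48 × 10^-2)^2 = 1.3 x 10^-5
Q > Ksp, so PbF2 will precipitate.

Q ≈ 1.3e-5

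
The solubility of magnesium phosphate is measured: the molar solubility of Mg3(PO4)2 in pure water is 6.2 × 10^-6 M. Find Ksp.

9.9e-25

Mg3(PO4)2(s) ⇌ 3 Mg^2+ + 2 PO4^3-
Let s = molar solubility. Then [Mg^2+] = 3s and [PO4^3-] = 2s.
Ksp = [Mg^2+]^3[PO4^3-]^2
So Ksp = (3s)^3 × (2s)^2 = 108s^5
With s = 6.2 x 10^-6: Ksp = 9.9 x 10^-25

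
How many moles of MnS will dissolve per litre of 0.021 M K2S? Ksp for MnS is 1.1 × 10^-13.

s = 5.2 × 10^-12 M

MnS(s) ⇌ Mn^2+(aq) + S^2-(aq)
Ksp = [Mn^2+][S^2-]
If s mol/L dissolves here, [Mn^2+] = s, [S^2-] = 0.021 + s ≈ 0.021 (since S^2- from K2S dominates).
Ksp ≈ s × 0.021
s = 5.2 × 10^-12 M
Check: s = 5.2 × 10^-12 ≪ 0.021, so the approximation is valid.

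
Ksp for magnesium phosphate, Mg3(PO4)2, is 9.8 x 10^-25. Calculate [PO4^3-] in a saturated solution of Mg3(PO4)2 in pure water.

1.2 x 10^-5 M

Mg3(PO4)2(s) <=> 3 Mg^2+(aq) + 2 PO4^3-(aq)
Ksp = [Mg^2+]^3[PO4^3-]^2
For each mole of Mg3(PO4)2 that dissolves: [Mg^2+] = 3s, [PO4^3-] = 2s.
So Ksp = (3s)^3 × (2s)^2 = 108s^5
s = (9.8 x 10^-25 / 108)^(1/5) = 6.19 × 10^-6 M
[PO4^3-] = 2s = 1.2 × 10^-5 M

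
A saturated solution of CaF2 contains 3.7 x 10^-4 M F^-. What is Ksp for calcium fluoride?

CaF2(s) ⇌ Ca^2+ + 2 F^-
Stoichiometry gives [Ca^2+] = (1/2)[F^-] = 1.85 × 10^-4 M.
Ksp = [Ca^2+][F^-]^2
Ksp = 1.85 × 10^-4 × (3.7 x 10^-4)^2 = 2.5 × 10^-11

2.5e-11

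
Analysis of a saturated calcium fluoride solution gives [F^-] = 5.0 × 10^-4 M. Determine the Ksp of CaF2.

6.3 x 10^-11

CaF2(s) <=> Ca^2+(aq) + 2 F^-(aq)
Stoichiometry gives [Ca^2+] = (1/2)[F^-] = 2.50 x 10^-4 M.
Ksp = [Ca^2+][F^-]^2
Ksp = 2.50 x 10^-4 × (5.0 x 10^-4)^2 = 6.3 × 10^-11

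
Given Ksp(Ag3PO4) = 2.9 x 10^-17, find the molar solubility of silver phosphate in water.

Ag3PO4(s) ⇌ 3 Ag^+ + PO4^3-
Ksp = [Ag^+]^3[PO4^3-]
If s mol/L of Ag3PO4 dissolves, [Ag^+] = 3s and [PO4^3-] = s.
So Ksp = (3s)^3 × s = 27s^4
s = (2.9 x 10^-17 / 27)^(1/4) = 3.2 × 10^-5 M

3.2e-5 M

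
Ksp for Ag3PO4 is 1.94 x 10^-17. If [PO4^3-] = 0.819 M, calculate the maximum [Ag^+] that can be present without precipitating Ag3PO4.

2.87e-6 M

Ag3PO4(s) ⇌ 3 Ag^+(aq) + PO4^3-(aq)
Ksp = [Ag^+]^3[PO4^3-]
Precipitation begins when Q = Ksp. With [PO4^3-] = 0.819 M:
1.94 x 10^-17 = (0.819) × [Ag^+]^3
[Ag^+] = (1.94 x 10^-17 / 8.19 × 10^-1)^(1/3) = 2.87 x 10^-6 M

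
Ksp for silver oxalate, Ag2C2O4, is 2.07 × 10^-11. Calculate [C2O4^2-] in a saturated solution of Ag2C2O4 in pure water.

Ag2C2O4(s) <=> 2 Ag^+ + C2O4^2-
Ksp = [Ag^+]^2[C2O4^2-]
Let s = molar solubility. Then [Ag^+] = 2s and [C2O4^2-] = s.
Substituting: Ksp = (2s)^2s = 4s^3
Solving, s = (2.07 × 10^-11/4)^(1/3) = 1.730 × 10^-4 M
[C2O4^2-] = s = 1.73 × 10^-4 M

1.73e-4 M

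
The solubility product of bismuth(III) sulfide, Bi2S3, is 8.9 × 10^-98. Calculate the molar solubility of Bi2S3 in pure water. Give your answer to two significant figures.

Bi2S3(s) ⇌ 2 Bi^3+(aq) + 3 S^2-(aq)
Ksp = [Bi^3+]^2[S^2-]^3
Let s = molar solubility. Then [Bi^3+] = 2s and [S^2-] = 3s.
So Ksp = (2s)^2 × (3s)^3 = 108s^5
s^5 = 8.9 × 10^-98 / 108, so s = 1.5 x 10^-20 M

1.5 × 10^-20 M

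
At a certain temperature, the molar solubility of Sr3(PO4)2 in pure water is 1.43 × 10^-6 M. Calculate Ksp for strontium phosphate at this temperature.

Ksp ≈ 6.46 × 10^-28

Sr3(PO4)2(s) ⇌ 3 Sr^2+ + 2 PO4^3-
For each mole of Sr3(PO4)2 that dissolves: [Sr^2+] = 3s, [PO4^3-] = 2s.
Ksp = [Sr^2+]^3[PO4^3-]^2
Substituting: Ksp = (3s)^3(2s)^2 = 108s^5
With s = 1.43 × 10^-6: Ksp = 6.46 × 10^-28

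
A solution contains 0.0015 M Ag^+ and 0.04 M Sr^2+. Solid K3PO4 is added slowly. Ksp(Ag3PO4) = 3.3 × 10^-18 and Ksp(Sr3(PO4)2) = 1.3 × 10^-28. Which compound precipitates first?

Precipitation of each salt starts when its ion product equals its Ksp.
For Ag3PO4: 3.3 × 10^-18 = (0.0015)^3 × [PO4^3-]  ⇒  [PO4^3-] = 9.8 × 10^-10 M.
For Sr3(PO4)2: 1.3 × 10^-28 = (0.04)^3 × [PO4^3-]^2  ⇒  [PO4^3-] = 1.4 x 10^-12 M.
The salt with the lower threshold [PO4^3-] precipitates first: Sr3(PO4)2.

Sr3(PO4)2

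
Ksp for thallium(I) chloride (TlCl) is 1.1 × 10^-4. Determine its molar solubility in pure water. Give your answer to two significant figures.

TlCl(s) ⇌ Tl^+(aq) + Cl^-(aq)
Ksp = [Tl^+][Cl^-]
Let s = molar solubility. Then [Tl^+] = s and [Cl^-] = s.
Ksp = (s)(s) = s^2
s = √(1.1 × 10^-4) = 1.0 × 10^-2 M

0.010 M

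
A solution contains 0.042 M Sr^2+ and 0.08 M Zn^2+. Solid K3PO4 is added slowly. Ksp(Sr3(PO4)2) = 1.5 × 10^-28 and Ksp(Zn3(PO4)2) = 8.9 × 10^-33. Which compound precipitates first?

Zn3(PO4)2

Each salt begins to precipitate when Q = Ksp, i.e. when [PO4^3-] reaches its threshold.
For Sr3(PO4)2: 1.5 × 10^-28 = (0.042)^3 × [PO4^3-]^2  ⇒  [PO4^3-] = 1.4 x 10^-12 M.
For Zn3(PO4)2: 8.9 × 10^-33 = (0.08)^3 × [PO4^3-]^2  ⇒  [PO4^3-] = 4.2 × 10^-15 M.
The salt with the lower threshold [PO4^3-] precipitates first: Zn3(PO4)2.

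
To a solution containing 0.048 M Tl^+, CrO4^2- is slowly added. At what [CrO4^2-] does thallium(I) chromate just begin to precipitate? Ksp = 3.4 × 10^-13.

Tl2CrO4(s) ⇌ 2 Tl^+(aq) + CrO4^2-(aq)
Ksp = [Tl^+]^2[CrO4^2-]
Precipitation begins when Q = Ksp. With [Tl^+] = 0.048 M:
3.4 × 10^-13 = (0.048)^2 × [CrO4^2-]
[CrO4^2-] = (3.4 × 10^-13 / 2.30 × 10^-3) = 1.5 × 10^-10 M

1.5 × 10^-10 M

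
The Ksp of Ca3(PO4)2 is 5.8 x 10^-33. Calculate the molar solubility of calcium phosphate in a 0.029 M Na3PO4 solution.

6.3 × 10^-11 M

Ca3(PO4)2(s) ⇌ 3 Ca^2+ + 2 PO4^3-
Ksp = [Ca^2+]^3[PO4^3-]^2
Let s = moles of Ca3(PO4)2 that dissolve per litre. [Ca^2+] = 3s, [PO4^3-] = 0.029 + 2s ≈ 0.029 (common-ion effect: PO4^3- is already 0.029 M).
Ksp ≈ (3s)^3 × (0.029)^2
s = 6.3 x 10^-11 M
Check: 2s = 1.3 × 10^-10 ≪ 0.029, so the approximation is valid.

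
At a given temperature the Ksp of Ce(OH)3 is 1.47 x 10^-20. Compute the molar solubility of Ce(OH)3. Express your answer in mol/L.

Ce(OH)3(s) ⇌ Ce^3+ + 3 OH^-
Ksp = [Ce^3+][OH^-]^3
With molar solubility s: [Ce^3+] = s, [OH^-] = 3s.
Ksp = s(3s)^3 = 27s^4
Solving, s = (1.47 x 10^-20/27)^(1/4) = 4.83 × 10^-6 M

4.83 × 10^-6 M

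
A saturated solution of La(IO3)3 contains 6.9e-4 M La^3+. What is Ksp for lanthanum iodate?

Ksp = 6.1e-12

La(IO3)3(s) ⇌ La^3+(aq) + 3 IO3^-(aq)
Stoichiometry gives [IO3^-] = (3/1)[La^3+] = 2.07 × 10^-3 M.
Ksp = [La^3+][IO3^-]^3
Ksp = 6.9 x 10^-4 × (2.07 × 10^-3)^3 = 6.1 × 10^-12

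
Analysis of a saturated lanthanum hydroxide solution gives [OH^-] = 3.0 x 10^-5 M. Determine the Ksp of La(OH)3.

Ksp ≈ 2.7e-19

La(OH)3(s) ⇌ La^3+(aq) + 3 OH^-(aq)
Stoichiometry gives [La^3+] = (1/3)[OH^-] = 1.00 × 10^-5 M.
Ksp = [La^3+][OH^-]^3
Ksp = 1.00 × 10^-5 × (3.0 × 10^-5)^3 = 2.7 × 10^-19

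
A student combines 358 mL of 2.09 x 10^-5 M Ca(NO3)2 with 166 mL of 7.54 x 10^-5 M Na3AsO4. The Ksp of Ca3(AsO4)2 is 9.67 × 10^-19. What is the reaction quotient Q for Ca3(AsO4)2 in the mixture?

Total volume = 358 + 166 = 524 mL.
[Ca^2+] = 2.09 x 10^-5 × (358/524) = 1.428 × 10^-5 M
[AsO4^3-] = 7.54 x 10^-5 × (166/524) = 2.389 × 10^-5 M
Ca3(AsO4)2(s) <=> 3 Ca^2+ + 2 AsO4^3-, so Q = [Ca^2+]^3[AsO4^3-]^2
Q = (1.428 × 10^-5)^3(2.389 x 10^-5)^2 = 1.66 × 10^-24
Q < Ksp, so no precipitate of Ca3(AsO4)2 forms.

1.66e-24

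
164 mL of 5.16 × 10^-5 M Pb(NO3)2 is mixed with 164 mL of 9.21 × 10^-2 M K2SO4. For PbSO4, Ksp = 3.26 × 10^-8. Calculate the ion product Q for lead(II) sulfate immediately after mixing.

Total volume = 164 + 164 = 328 mL.
[Pb^2+] = 5.16 × 10^-5 × (164/328) = 2.580 × 10^-5 M
[SO4^2-] = 9.21 x 10^-2 × (164/328) = 4.605 × 10^-2 M
PbSO4(s) ⇌ Pb^2+ + SO4^2-, so Q = [Pb^2+][SO4^2-]
Q = (2.580 × 10^-5)(4.605 x 10^-2) = 1.19 × 10^-6
Q > Ksp, so PbSO4 will precipitate.

Q ≈ 1.19 × 10^-6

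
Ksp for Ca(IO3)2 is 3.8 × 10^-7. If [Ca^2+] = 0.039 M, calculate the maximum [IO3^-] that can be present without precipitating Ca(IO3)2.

[IO3^-] ≈ 3.1e-3 M

Ca(IO3)2(s) ⇌ Ca^2+(aq) + 2 IO3^-(aq)
Ksp = [Ca^2+][IO3^-]^2
Precipitation begins when Q = Ksp. With [Ca^2+] = 0.039 M:
3.8 × 10^-7 = (0.039) × [IO3^-]^2
[IO3^-] = (3.8 × 10^-7 / 3.9 x 10^-2)^(1/2) = 3.1 × 10^-3 M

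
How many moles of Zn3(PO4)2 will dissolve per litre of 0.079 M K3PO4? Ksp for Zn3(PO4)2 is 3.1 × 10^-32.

Zn3(PO4)2(s) ⇌ 3 Zn^2+ + 2 PO4^3-
Ksp = [Zn^2+]^3[PO4^3-]^2
Let s be the molar solubility in this solution. [Zn^2+] = 3s, [PO4^3-] = 0.079 + 2s ≈ 0.079 (common-ion effect: PO4^3- is already 0.079 M).
Ksp ≈ (3s)^3 × (0.079)^2
s = 5.7 × 10^-11 M
Check: 2s = 1.1 x 10^-10 ≪ 0.079, so the approximation is valid.

5.7 × 10^-11 M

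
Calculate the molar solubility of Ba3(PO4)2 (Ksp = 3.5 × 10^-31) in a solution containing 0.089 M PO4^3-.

Ba3(PO4)2(s) <=> 3 Ba^2+(aq) + 2 PO4^3-(aq)
Ksp = [Ba^2+]^3[PO4^3-]^2
Let s = moles of Ba3(PO4)2 that dissolve per litre. [Ba^2+] = 3s, [PO4^3-] = 0.089 + 2s ≈ 0.089 (common-ion effect: PO4^3- is already 0.089 M).
Ksp ≈ (3s)^3 × (0.089)^2
s = 1.2 × 10^-10 M
Check: 2s = 2.4 × 10^-10 ≪ 0.089, so the approximation is valid.

s = 1.2 × 10^-10 M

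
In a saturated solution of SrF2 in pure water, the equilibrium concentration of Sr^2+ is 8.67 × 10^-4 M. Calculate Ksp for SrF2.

SrF2(s) ⇌ Sr^2+ + 2 F^-
Stoichiometry gives [F^-] = (2/1)[Sr^2+] = 1.734 × 10^-3 M.
Ksp = [Sr^2+][F^-]^2
Ksp = 8.67 × 10^-4 × (1.734 × 10^-3)^2 = 2.61 x 10^-9

Ksp = 2.61 x 10^-9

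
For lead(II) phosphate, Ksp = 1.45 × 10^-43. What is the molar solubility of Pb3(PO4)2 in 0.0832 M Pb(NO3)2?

s = 7.93 × 10^-21 M

Pb3(PO4)2(s) ⇌ 3 Pb^2+(aq) + 2 PO4^3-(aq)
Ksp = [Pb^2+]^3[PO4^3-]^2
Let s = moles of Pb3(PO4)2 that dissolve per litre. [Pb^2+] = 0.0832 + 3s ≈ 0.0832, [PO4^3-] = 2s (Ksp is small, so little additional dissolves).
Ksp ≈ (0.0832)^3 × (2s)^2
s = 7.93 × 10^-21 M
Check: 3s = 2.4 x 10^-20 ≪ 0.0832, so the approximation is valid.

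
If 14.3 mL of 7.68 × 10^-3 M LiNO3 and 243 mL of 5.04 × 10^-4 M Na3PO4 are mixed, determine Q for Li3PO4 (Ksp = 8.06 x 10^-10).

Q = 3.70 x 10^-14

Total volume = 14.3 + 243 = 257.3 mL.
[Li^+] = 7.68 × 10^-3 × (14.3/257.3) = 4.268 × 10^-4 M
[PO4^3-] = 5.04 × 10^-4 × (243/257.3) = 4.760 x 10^-4 M
Li3PO4(s) ⇌ 3 Li^+ + PO4^3-, so Q = [Li^+]^3[PO4^3-]
Q = (4.268 x 10^-4)^3(4.760 × 10^-4) = 3.70 × 10^-14
Q < Ksp, so no precipitate of Li3PO4 forms.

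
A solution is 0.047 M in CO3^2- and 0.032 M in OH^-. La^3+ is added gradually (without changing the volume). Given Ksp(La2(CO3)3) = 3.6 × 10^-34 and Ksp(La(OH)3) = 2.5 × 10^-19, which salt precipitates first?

La2(CO3)3

Precipitation of each salt starts when its ion product equals its Ksp.
For La2(CO3)3: 3.6 × 10^-34 = (0.047)^3 × [La^3+]^2  ⇒  [La^3+] = 1.9 × 10^-15 M.
For La(OH)3: 2.5 × 10^-19 = (0.032)^3 × [La^3+]  ⇒  [La^3+] = 7.6 × 10^-15 M.
The salt with the lower threshold [La^3+] precipitates first: La2(CO3)3.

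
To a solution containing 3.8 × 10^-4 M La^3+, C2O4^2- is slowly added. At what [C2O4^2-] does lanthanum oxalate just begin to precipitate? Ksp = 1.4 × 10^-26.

4.6e-7 M

La2(C2O4)3(s) ⇌ 2 La^3+ + 3 C2O4^2-
Ksp = [La^3+]^2[C2O4^2-]^3
Precipitation begins when Q = Ksp. With [La^3+] = 3.8 × 10^-4 M:
1.4 × 10^-26 = (3.8 × 10^-4)^2 × [C2O4^2-]^3
[C2O4^2-] = (1.4 × 10^-26 / 1.44 × 10^-7)^(1/3) = 4.6 × 10^-7 M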